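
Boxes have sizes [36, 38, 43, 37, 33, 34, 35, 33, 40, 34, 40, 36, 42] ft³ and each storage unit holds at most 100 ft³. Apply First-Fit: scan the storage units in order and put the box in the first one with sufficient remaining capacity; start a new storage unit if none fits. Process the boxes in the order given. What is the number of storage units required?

6

storage unit 1: place 36 ft³, 64 ft³ left
storage unit 1: place 38 ft³, 26 ft³ left
storage unit 2: place 43 ft³, 57 ft³ left
storage unit 2: place 37 ft³, 20 ft³ left
storage unit 3: place 33 ft³, 67 ft³ left
storage unit 3: place 34 ft³, 33 ft³ left
storage unit 4: place 35 ft³, 65 ft³ left
storage unit 3: place 33 ft³, 0 ft³ left
storage unit 4: place 40 ft³, 25 ft³ left
storage unit 5: place 34 ft³, 66 ft³ left
storage unit 5: place 40 ft³, 26 ft³ left
storage unit 6: place 36 ft³, 64 ft³ left
storage unit 6: place 42 ft³, 22 ft³ left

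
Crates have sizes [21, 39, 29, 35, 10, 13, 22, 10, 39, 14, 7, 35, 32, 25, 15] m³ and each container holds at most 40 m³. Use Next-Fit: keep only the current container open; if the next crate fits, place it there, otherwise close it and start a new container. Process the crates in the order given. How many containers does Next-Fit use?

11

Put 21 m³ in container 1; 19 m³ remain.
Put 39 m³ in container 2; 1 m³ remain.
Put 29 m³ in container 3; 11 m³ remain.
Put 35 m³ in container 4; 5 m³ remain.
Put 10 m³ in container 5; 30 m³ remain.
Put 13 m³ in container 5; 17 m³ remain.
Put 22 m³ in container 6; 18 m³ remain.
Put 10 m³ in container 6; 8 m³ remain.
Put 39 m³ in container 7; 1 m³ remain.
Put 14 m³ in container 8; 26 m³ remain.
Put 7 m³ in container 8; 19 m³ remain.
Put 35 m³ in container 9; 5 m³ remain.
Put 32 m³ in container 10; 8 m³ remain.
Put 25 m³ in container 11; 15 m³ remain.
Put 15 m³ in container 11; 0 m³ remain.
Final containers: [21] [39] [29] [35] [10,13] [22,10] [39] [14,7] [35] [32] [25,15].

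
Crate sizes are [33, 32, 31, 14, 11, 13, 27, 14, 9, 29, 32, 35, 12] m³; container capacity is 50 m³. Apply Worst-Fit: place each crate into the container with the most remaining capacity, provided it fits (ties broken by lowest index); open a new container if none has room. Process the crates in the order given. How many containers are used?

33 m³ → container 1 (remaining 17 m³)
32 m³ → container 2 (remaining 18 m³)
31 m³ → container 3 (remaining 19 m³)
14 m³ → container 3 (remaining 5 m³)
11 m³ → container 2 (remaining 7 m³)
13 m³ → container 1 (remaining 4 m³)
27 m³ → container 4 (remaining 23 m³)
14 m³ → container 4 (remaining 9 m³)
9 m³ → container 4 (remaining 0 m³)
29 m³ → container 5 (remaining 21 m³)
32 m³ → container 6 (remaining 18 m³)
35 m³ → container 7 (remaining 15 m³)
12 m³ → container 5 (remaining 9 m³)
Final containers: [33,13] [32,11] [31,14] [27,14,9] [29,12] [32] [35].

7 containers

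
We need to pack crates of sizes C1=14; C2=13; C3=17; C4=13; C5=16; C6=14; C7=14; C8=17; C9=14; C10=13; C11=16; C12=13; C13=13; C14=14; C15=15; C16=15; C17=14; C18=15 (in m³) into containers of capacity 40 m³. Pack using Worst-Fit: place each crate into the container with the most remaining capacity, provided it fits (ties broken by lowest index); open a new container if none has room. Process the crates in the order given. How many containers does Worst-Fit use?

9 containers

container 1: place C1 (14 m³), 26 m³ left
container 1: place C2 (13 m³), 13 m³ left
container 2: place C3 (17 m³), 23 m³ left
container 2: place C4 (13 m³), 10 m³ left
container 3: place C5 (16 m³), 24 m³ left
container 3: place C6 (14 m³), 10 m³ left
container 4: place C7 (14 m³), 26 m³ left
container 4: place C8 (17 m³), 9 m³ left
container 5: place C9 (14 m³), 26 m³ left
container 5: place C10 (13 m³), 13 m³ left
container 6: place C11 (16 m³), 24 m³ left
container 6: place C12 (13 m³), 11 m³ left
container 1: place C13 (13 m³), 0 m³ left
container 7: place C14 (14 m³), 26 m³ left
container 7: place C15 (15 m³), 11 m³ left
container 8: place C16 (15 m³), 25 m³ left
container 8: place C17 (14 m³), 11 m³ left
container 9: place C18 (15 m³), 25 m³ left
Final containers: [14,13,13] [17,13] [16,14] [14,17] [14,13] [16,13] [14,15] [15,14] [15].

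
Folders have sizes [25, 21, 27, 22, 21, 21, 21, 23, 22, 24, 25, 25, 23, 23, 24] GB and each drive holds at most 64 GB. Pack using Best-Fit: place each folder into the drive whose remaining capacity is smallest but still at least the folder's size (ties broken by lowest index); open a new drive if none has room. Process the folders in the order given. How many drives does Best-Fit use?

7 drives

Put 25 GB in drive 1; 39 GB remain.
Put 21 GB in drive 1; 18 GB remain.
Put 27 GB in drive 2; 37 GB remain.
Put 22 GB in drive 2; 15 GB remain.
Put 21 GB in drive 3; 43 GB remain.
Put 21 GB in drive 3; 22 GB remain.
Put 21 GB in drive 3; 1 GB remain.
Put 23 GB in drive 4; 41 GB remain.
Put 22 GB in drive 4; 19 GB remain.
Put 24 GB in drive 5; 40 GB remain.
Put 25 GB in drive 5; 15 GB remain.
Put 25 GB in drive 6; 39 GB remain.
Put 23 GB in drive 6; 16 GB remain.
Put 23 GB in drive 7; 41 GB remain.
Put 24 GB in drive 7; 17 GB remain.
Final drives: [25,21] [27,22] [21,21,21] [23,22] [24,25] [25,23] [23,24].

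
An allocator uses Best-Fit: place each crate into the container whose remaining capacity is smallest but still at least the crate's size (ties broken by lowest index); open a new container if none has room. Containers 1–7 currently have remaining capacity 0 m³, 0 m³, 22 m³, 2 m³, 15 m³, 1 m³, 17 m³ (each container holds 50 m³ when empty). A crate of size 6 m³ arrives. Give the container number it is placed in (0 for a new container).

5

Containers with room: container 3 (22 m³), container 5 (15 m³), container 7 (17 m³).
Tightest fit is container 5 with 15 m³ free.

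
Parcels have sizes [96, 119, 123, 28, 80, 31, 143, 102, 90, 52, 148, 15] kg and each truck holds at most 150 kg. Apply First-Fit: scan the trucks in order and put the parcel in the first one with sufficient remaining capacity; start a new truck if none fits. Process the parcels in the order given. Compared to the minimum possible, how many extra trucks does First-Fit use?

0

First-Fit: [96,28,15] [119,31] [123] [80,52] [143] [102] [90] [148] → 8 trucks.
8 parcels exceed 75 kg (half the capacity), and no two of those can share a truck, so at least 8 trucks are needed.
So 8 is already optimal.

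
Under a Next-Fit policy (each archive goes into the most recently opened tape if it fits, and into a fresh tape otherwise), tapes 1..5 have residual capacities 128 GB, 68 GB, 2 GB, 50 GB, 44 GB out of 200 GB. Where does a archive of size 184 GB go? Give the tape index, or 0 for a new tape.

0

Next-Fit only looks at tape 5, which has 44 GB free.
184 GB does not fit, so a new tape is opened.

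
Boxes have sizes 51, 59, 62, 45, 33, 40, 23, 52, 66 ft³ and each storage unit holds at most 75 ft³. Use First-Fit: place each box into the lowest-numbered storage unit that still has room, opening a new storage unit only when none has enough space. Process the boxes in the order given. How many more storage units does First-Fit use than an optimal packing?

First-Fit: [51,23] [59] [62] [45] [33,40] [52] [66] → 7 storage units.
7 boxes exceed 37.5 ft³ (half the capacity), and no two of those can share a storage unit, so at least 7 storage units are needed.
So 7 is already optimal.

0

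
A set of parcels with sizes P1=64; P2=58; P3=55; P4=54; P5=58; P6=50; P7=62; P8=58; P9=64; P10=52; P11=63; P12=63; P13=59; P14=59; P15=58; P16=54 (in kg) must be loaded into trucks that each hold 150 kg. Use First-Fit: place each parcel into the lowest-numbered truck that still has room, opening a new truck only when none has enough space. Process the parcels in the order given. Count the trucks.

Put P1 (64 kg) in truck 1; 86 kg remain.
Put P2 (58 kg) in truck 1; 28 kg remain.
Put P3 (55 kg) in truck 2; 95 kg remain.
Put P4 (54 kg) in truck 2; 41 kg remain.
Put P5 (58 kg) in truck 3; 92 kg remain.
Put P6 (50 kg) in truck 3; 42 kg remain.
Put P7 (62 kg) in truck 4; 88 kg remain.
Put P8 (58 kg) in truck 4; 30 kg remain.
Put P9 (64 kg) in truck 5; 86 kg remain.
Put P10 (52 kg) in truck 5; 34 kg remain.
Put P11 (63 kg) in truck 6; 87 kg remain.
Put P12 (63 kg) in truck 6; 24 kg remain.
Put P13 (59 kg) in truck 7; 91 kg remain.
Put P14 (59 kg) in truck 7; 32 kg remain.
Put P15 (58 kg) in truck 8; 92 kg remain.
Put P16 (54 kg) in truck 8; 38 kg remain.

8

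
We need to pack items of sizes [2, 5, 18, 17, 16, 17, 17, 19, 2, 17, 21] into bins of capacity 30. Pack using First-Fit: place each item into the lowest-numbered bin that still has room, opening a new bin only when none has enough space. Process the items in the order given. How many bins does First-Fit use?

8

2 → bin 1 (remaining 28)
5 → bin 1 (remaining 23)
18 → bin 1 (remaining 5)
17 → bin 2 (remaining 13)
16 → bin 3 (remaining 14)
17 → bin 4 (remaining 13)
17 → bin 5 (remaining 13)
19 → bin 6 (remaining 11)
2 → bin 1 (remaining 3)
17 → bin 7 (remaining 13)
21 → bin 8 (remaining 9)
Final bins: [2,5,18,2] [17] [16] [17] [17] [19] [17] [21].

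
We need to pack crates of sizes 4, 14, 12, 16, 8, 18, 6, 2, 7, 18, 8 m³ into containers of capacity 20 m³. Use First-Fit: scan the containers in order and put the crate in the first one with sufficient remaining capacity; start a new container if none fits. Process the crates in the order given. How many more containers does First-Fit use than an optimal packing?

First-Fit: [4,14,2] [12,8] [16] [18] [6,7] [18] [8] → 7 containers.
Total size 113 m³; any packing needs at least ⌈113/20⌉ = 6 containers.
An optimal packing achieves that bound: [18,2] [18] [16,4] [14,6] [12,8] [8,7] → 6 containers.
Excess: 7 − 6 = 1.

1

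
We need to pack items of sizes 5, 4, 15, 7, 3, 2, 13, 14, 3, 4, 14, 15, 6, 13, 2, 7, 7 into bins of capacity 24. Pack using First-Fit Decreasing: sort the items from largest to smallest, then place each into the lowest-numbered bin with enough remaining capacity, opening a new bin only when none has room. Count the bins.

6 bins

Sorted descending: 15, 15, 14, 14, 13, 13, 7, 7, 7, 6, 5, 4, 4, 3, 3, 2, 2.
15 → bin 1 (remaining 9)
15 → bin 2 (remaining 9)
14 → bin 3 (remaining 10)
14 → bin 4 (remaining 10)
13 → bin 5 (remaining 11)
13 → bin 6 (remaining 11)
7 → bin 1 (remaining 2)
7 → bin 2 (remaining 2)
7 → bin 3 (remaining 3)
6 → bin 4 (remaining 4)
5 → bin 5 (remaining 6)
4 → bin 4 (remaining 0)
4 → bin 5 (remaining 2)
3 → bin 3 (remaining 0)
3 → bin 6 (remaining 8)
2 → bin 1 (remaining 0)
2 → bin 2 (remaining 0)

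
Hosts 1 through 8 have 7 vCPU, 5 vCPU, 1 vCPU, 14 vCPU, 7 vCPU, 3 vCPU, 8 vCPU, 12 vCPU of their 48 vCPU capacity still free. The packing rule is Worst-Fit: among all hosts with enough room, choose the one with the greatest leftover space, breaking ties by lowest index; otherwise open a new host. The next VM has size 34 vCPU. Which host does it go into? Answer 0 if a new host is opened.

0

No host has ≥ 34 vCPU free, so a new host is opened.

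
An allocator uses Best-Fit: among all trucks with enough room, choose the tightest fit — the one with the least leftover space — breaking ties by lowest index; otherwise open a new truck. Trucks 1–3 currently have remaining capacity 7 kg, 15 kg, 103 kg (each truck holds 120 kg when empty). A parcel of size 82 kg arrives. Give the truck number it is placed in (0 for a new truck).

3

Trucks with room: truck 3 (103 kg).
Tightest fit is truck 3 with 103 kg free.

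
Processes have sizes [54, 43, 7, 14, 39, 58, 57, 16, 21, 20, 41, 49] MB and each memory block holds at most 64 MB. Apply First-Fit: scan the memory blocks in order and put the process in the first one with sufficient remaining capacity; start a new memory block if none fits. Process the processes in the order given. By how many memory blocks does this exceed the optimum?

1

First-Fit: [54,7] [43,14] [39,16] [58] [57] [21,20] [41] [49] → 8 memory blocks.
Total size 419 MB; any packing needs at least ⌈419/64⌉ = 7 memory blocks.
An optimal packing achieves that bound: [58] [57,7] [54] [49,14] [43,21] [41,20] [39,16] → 7 memory blocks.
Excess: 8 − 7 = 1.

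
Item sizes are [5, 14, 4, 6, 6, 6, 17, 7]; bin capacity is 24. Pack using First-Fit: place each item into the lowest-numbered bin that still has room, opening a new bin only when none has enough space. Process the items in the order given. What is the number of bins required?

3

5 → bin 1 (remaining 19)
14 → bin 1 (remaining 5)
4 → bin 1 (remaining 1)
6 → bin 2 (remaining 18)
6 → bin 2 (remaining 12)
6 → bin 2 (remaining 6)
17 → bin 3 (remaining 7)
7 → bin 3 (remaining 0)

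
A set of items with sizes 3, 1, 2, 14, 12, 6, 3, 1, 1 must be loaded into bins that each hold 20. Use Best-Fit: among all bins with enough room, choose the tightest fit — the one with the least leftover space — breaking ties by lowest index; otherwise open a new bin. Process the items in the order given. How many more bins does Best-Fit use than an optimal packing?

Best-Fit: [3,1,2,14] [12,6,1,1] [3] → 3 bins.
Total size 43; any packing needs at least ⌈43/20⌉ = 3 bins.
So 3 is already optimal.

0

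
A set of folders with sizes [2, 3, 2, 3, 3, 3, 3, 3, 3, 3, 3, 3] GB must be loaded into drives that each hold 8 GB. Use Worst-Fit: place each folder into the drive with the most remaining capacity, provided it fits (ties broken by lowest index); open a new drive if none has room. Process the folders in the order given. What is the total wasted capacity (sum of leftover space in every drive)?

Put 2 GB in drive 1; 6 GB remain.
Put 3 GB in drive 1; 3 GB remain.
Put 2 GB in drive 1; 1 GB remain.
Put 3 GB in drive 2; 5 GB remain.
Put 3 GB in drive 2; 2 GB remain.
Put 3 GB in drive 3; 5 GB remain.
Put 3 GB in drive 3; 2 GB remain.
Put 3 GB in drive 4; 5 GB remain.
Put 3 GB in drive 4; 2 GB remain.
Put 3 GB in drive 5; 5 GB remain.
Put 3 GB in drive 5; 2 GB remain.
Put 3 GB in drive 6; 5 GB remain.
6 drives × 8 GB = 48 GB; used 34 GB; unused 14 GB.

14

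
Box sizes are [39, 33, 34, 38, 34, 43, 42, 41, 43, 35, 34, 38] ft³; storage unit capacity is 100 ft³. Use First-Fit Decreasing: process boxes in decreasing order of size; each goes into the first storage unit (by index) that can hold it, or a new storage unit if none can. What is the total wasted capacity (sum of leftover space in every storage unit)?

Sorted descending: 43, 43, 42, 41, 39, 38, 38, 35, 34, 34, 34, 33.
43 ft³ → storage unit 1 (remaining 57 ft³)
43 ft³ → storage unit 1 (remaining 14 ft³)
42 ft³ → storage unit 2 (remaining 58 ft³)
41 ft³ → storage unit 2 (remaining 17 ft³)
39 ft³ → storage unit 3 (remaining 61 ft³)
38 ft³ → storage unit 3 (remaining 23 ft³)
38 ft³ → storage unit 4 (remaining 62 ft³)
35 ft³ → storage unit 4 (remaining 27 ft³)
34 ft³ → storage unit 5 (remaining 66 ft³)
34 ft³ → storage unit 5 (remaining 32 ft³)
34 ft³ → storage unit 6 (remaining 66 ft³)
33 ft³ → storage unit 6 (remaining 33 ft³)
6 storage units × 100 ft³ = 600 ft³; used 454 ft³; unused 146 ft³.

146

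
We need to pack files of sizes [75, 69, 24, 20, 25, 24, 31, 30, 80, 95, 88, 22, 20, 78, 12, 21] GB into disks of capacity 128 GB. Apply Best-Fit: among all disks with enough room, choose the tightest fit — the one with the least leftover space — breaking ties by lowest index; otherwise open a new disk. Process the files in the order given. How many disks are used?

Put 75 GB in disk 1; 53 GB remain.
Put 69 GB in disk 2; 59 GB remain.
Put 24 GB in disk 1; 29 GB remain.
Put 20 GB in disk 1; 9 GB remain.
Put 25 GB in disk 2; 34 GB remain.
Put 24 GB in disk 2; 10 GB remain.
Put 31 GB in disk 3; 97 GB remain.
Put 30 GB in disk 3; 67 GB remain.
Put 80 GB in disk 4; 48 GB remain.
Put 95 GB in disk 5; 33 GB remain.
Put 88 GB in disk 6; 40 GB remain.
Put 22 GB in disk 5; 11 GB remain.
Put 20 GB in disk 6; 20 GB remain.
Put 78 GB in disk 7; 50 GB remain.
Put 12 GB in disk 6; 8 GB remain.
Put 21 GB in disk 4; 27 GB remain.
Final disks: [75,24,20] [69,25,24] [31,30] [80,21] [95,22] [88,20,12] [78].

7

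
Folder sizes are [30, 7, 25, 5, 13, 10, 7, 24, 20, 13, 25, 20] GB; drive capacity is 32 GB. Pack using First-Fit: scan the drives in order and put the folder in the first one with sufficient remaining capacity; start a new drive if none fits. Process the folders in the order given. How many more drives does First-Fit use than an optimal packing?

1

First-Fit: [30] [7,25] [5,13,10] [7,24] [20] [13] [25] [20] → 8 drives.
Total size 199 GB; any packing needs at least ⌈199/32⌉ = 7 drives.
An optimal packing achieves that bound: [30] [25,7] [25,7] [24,5] [20,10] [20] [13,13] → 7 drives.
Excess: 8 − 7 = 1.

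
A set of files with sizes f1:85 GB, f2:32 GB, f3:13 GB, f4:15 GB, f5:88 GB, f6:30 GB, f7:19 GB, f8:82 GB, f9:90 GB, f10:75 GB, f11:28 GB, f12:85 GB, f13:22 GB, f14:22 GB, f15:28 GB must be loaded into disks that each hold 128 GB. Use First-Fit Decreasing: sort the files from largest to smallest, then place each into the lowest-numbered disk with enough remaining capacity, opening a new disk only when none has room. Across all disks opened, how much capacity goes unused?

Sorted descending: 90, 88, 85, 85, 82, 75, 32, 30, 28, 28, 22, 22, 19, 15, 13.
90 GB → disk 1 (remaining 38 GB)
88 GB → disk 2 (remaining 40 GB)
85 GB → disk 3 (remaining 43 GB)
85 GB → disk 4 (remaining 43 GB)
82 GB → disk 5 (remaining 46 GB)
75 GB → disk 6 (remaining 53 GB)
32 GB → disk 1 (remaining 6 GB)
30 GB → disk 2 (remaining 10 GB)
28 GB → disk 3 (remaining 15 GB)
28 GB → disk 4 (remaining 15 GB)
22 GB → disk 5 (remaining 24 GB)
22 GB → disk 5 (remaining 2 GB)
19 GB → disk 6 (remaining 34 GB)
15 GB → disk 3 (remaining 0 GB)
13 GB → disk 4 (remaining 2 GB)
6 disks × 128 GB = 768 GB; used 714 GB; unused 54 GB.

54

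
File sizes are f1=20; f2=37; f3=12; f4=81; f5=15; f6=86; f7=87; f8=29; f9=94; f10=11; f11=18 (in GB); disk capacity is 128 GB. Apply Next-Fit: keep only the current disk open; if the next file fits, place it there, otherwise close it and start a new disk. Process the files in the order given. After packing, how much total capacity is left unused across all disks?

disk 1: place f1 (20 GB), 108 GB left
disk 1: place f2 (37 GB), 71 GB left
disk 1: place f3 (12 GB), 59 GB left
disk 2: place f4 (81 GB), 47 GB left
disk 2: place f5 (15 GB), 32 GB left
disk 3: place f6 (86 GB), 42 GB left
disk 4: place f7 (87 GB), 41 GB left
disk 4: place f8 (29 GB), 12 GB left
disk 5: place f9 (94 GB), 34 GB left
disk 5: place f10 (11 GB), 23 GB left
disk 5: place f11 (18 GB), 5 GB left
5 disks × 128 GB = 640 GB; used 490 GB; unused 150 GB.

150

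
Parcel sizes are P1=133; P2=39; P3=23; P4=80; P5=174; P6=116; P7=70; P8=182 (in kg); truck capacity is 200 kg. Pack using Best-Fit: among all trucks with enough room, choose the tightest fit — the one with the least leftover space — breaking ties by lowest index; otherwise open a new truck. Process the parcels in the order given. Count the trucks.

5

truck 1: place P1 (133 kg), 67 kg left
truck 1: place P2 (39 kg), 28 kg left
truck 1: place P3 (23 kg), 5 kg left
truck 2: place P4 (80 kg), 120 kg left
truck 3: place P5 (174 kg), 26 kg left
truck 2: place P6 (116 kg), 4 kg left
truck 4: place P7 (70 kg), 130 kg left
truck 5: place P8 (182 kg), 18 kg left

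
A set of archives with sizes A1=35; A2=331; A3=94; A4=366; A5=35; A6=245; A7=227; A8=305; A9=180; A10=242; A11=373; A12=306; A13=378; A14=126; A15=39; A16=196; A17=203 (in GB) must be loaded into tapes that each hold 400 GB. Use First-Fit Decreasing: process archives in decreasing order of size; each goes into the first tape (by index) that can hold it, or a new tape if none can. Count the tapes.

Sorted descending: 378, 373, 366, 331, 306, 305, 245, 242, 227, 203, 196, 180, 126, 94, 39, 35, 35.
Put 378 GB in tape 1; 22 GB remain.
Put 373 GB in tape 2; 27 GB remain.
Put 366 GB in tape 3; 34 GB remain.
Put 331 GB in tape 4; 69 GB remain.
Put 306 GB in tape 5; 94 GB remain.
Put 305 GB in tape 6; 95 GB remain.
Put 245 GB in tape 7; 155 GB remain.
Put 242 GB in tape 8; 158 GB remain.
Put 227 GB in tape 9; 173 GB remain.
Put 203 GB in tape 10; 197 GB remain.
Put 196 GB in tape 10; 1 GB remain.
Put 180 GB in tape 11; 220 GB remain.
Put 126 GB in tape 7; 29 GB remain.
Put 94 GB in tape 5; 0 GB remain.
Put 39 GB in tape 4; 30 GB remain.
Put 35 GB in tape 6; 60 GB remain.
Put 35 GB in tape 6; 25 GB remain.
Final tapes: [378] [373] [366] [331,39] [306,94] [305,35,35] [245,126] [242] [227] [203,196] [180].

11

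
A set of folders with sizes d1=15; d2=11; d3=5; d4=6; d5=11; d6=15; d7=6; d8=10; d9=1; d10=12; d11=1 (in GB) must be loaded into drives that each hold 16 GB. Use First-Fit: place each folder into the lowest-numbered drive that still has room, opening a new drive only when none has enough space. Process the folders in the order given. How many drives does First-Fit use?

7

drive 1: place d1 (15 GB), 1 GB left
drive 2: place d2 (11 GB), 5 GB left
drive 2: place d3 (5 GB), 0 GB left
drive 3: place d4 (6 GB), 10 GB left
drive 4: place d5 (11 GB), 5 GB left
drive 5: place d6 (15 GB), 1 GB left
drive 3: place d7 (6 GB), 4 GB left
drive 6: place d8 (10 GB), 6 GB left
drive 1: place d9 (1 GB), 0 GB left
drive 7: place d10 (12 GB), 4 GB left
drive 3: place d11 (1 GB), 3 GB left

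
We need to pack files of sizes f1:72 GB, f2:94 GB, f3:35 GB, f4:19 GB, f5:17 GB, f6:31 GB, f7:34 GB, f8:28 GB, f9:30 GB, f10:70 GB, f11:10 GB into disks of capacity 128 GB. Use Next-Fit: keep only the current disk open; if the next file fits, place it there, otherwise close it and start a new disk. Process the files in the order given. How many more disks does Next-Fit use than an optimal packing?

Next-Fit: [72] [94] [35,19,17,31] [34,28,30] [70,10] → 5 disks.
Total size 440 GB; any packing needs at least ⌈440/128⌉ = 4 disks.
An optimal packing achieves that bound: [94,34] [72,35,19] [70,31,17,10] [30,28] → 4 disks.
Excess: 5 − 4 = 1.

1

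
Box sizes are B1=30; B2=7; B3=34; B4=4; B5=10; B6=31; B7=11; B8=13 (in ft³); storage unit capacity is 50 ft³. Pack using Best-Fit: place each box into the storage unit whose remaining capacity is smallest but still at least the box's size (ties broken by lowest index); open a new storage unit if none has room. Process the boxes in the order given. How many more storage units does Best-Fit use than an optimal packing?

Best-Fit: [30,7,4] [34,10] [31,11] [13] → 4 storage units.
Total size 140 ft³; any packing needs at least ⌈140/50⌉ = 3 storage units.
An optimal packing achieves that bound: [34,13] [31,11,7] [30,10,4] → 3 storage units.
Excess: 4 − 3 = 1.

1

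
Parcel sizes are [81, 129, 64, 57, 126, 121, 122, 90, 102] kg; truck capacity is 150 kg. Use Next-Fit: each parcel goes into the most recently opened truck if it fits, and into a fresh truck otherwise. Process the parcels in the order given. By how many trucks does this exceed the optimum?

Next-Fit: [81] [129] [64,57] [126] [121] [122] [90] [102] → 8 trucks.
7 parcels exceed 75 kg (half the capacity), and no two of those can share a truck, so at least 7 trucks are needed.
An optimal packing achieves that bound: [129] [126] [122] [121] [102] [90,57] [81,64] → 7 trucks.
Excess: 8 − 7 = 1.

1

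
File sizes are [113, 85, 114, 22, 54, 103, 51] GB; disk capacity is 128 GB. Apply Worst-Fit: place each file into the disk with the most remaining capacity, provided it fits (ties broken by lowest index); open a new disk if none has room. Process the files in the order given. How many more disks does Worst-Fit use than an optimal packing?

0

Worst-Fit: [113] [85,22] [114] [54,51] [103] → 5 disks.
Total size 542 GB; any packing needs at least ⌈542/128⌉ = 5 disks.
So 5 is already optimal.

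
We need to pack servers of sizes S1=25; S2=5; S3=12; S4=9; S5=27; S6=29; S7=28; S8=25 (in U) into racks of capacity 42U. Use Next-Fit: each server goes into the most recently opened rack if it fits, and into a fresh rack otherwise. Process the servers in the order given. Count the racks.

S1 (25U) → rack 1 (remaining 17U)
S2 (5U) → rack 1 (remaining 12U)
S3 (12U) → rack 1 (remaining 0U)
S4 (9U) → rack 2 (remaining 33U)
S5 (27U) → rack 2 (remaining 6U)
S6 (29U) → rack 3 (remaining 13U)
S7 (28U) → rack 4 (remaining 14U)
S8 (25U) → rack 5 (remaining 17U)
Final racks: [25,5,12] [9,27] [29] [28] [25].

5 racks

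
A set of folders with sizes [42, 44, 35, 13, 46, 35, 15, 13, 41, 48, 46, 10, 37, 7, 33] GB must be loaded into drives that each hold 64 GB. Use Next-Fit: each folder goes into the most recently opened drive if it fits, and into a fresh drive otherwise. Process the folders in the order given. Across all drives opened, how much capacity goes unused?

175

drive 1: place 42 GB, 22 GB left
drive 2: place 44 GB, 20 GB left
drive 3: place 35 GB, 29 GB left
drive 3: place 13 GB, 16 GB left
drive 4: place 46 GB, 18 GB left
drive 5: place 35 GB, 29 GB left
drive 5: place 15 GB, 14 GB left
drive 5: place 13 GB, 1 GB left
drive 6: place 41 GB, 23 GB left
drive 7: place 48 GB, 16 GB left
drive 8: place 46 GB, 18 GB left
drive 8: place 10 GB, 8 GB left
drive 9: place 37 GB, 27 GB left
drive 9: place 7 GB, 20 GB left
drive 10: place 33 GB, 31 GB left
10 drives × 64 GB = 640 GB; used 465 GB; unused 175 GB.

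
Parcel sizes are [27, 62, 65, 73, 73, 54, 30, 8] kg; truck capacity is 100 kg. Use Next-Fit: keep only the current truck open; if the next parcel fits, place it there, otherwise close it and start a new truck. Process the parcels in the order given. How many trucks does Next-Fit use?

5

27 kg → truck 1 (remaining 73 kg)
62 kg → truck 1 (remaining 11 kg)
65 kg → truck 2 (remaining 35 kg)
73 kg → truck 3 (remaining 27 kg)
73 kg → truck 4 (remaining 27 kg)
54 kg → truck 5 (remaining 46 kg)
30 kg → truck 5 (remaining 16 kg)
8 kg → truck 5 (remaining 8 kg)
Final trucks: [27,62] [65] [73] [73] [54,30,8].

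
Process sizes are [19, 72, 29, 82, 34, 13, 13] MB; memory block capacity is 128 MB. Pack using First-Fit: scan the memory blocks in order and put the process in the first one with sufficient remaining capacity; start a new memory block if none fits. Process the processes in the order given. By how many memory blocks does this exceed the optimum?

0

First-Fit: [19,72,29] [82,34] [13,13] → 3 memory blocks.
Total size 262 MB; any packing needs at least ⌈262/128⌉ = 3 memory blocks.
So 3 is already optimal.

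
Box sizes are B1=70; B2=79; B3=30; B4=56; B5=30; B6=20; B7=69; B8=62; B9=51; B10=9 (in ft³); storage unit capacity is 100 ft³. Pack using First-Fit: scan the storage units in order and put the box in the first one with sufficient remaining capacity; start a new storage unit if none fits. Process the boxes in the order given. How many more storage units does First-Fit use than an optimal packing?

First-Fit: [70,30] [79,20] [56,30,9] [69] [62] [51] → 6 storage units.
6 boxes exceed 50 ft³ (half the capacity), and no two of those can share a storage unit, so at least 6 storage units are needed.
So 6 is already optimal.

0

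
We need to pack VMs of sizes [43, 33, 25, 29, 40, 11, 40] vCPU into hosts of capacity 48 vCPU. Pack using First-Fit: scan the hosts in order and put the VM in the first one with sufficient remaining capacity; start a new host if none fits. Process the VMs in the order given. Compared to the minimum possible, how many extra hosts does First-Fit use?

First-Fit: [43] [33,11] [25] [29] [40] [40] → 6 hosts.
6 VMs exceed 24 vCPU (half the capacity), and no two of those can share a host, so at least 6 hosts are needed.
So 6 is already optimal.

0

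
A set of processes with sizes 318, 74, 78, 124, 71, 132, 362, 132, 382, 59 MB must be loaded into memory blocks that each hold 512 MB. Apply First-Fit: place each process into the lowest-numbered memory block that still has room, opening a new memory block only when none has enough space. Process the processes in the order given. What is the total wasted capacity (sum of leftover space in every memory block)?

Put 318 MB in memory block 1; 194 MB remain.
Put 74 MB in memory block 1; 120 MB remain.
Put 78 MB in memory block 1; 42 MB remain.
Put 124 MB in memory block 2; 388 MB remain.
Put 71 MB in memory block 2; 317 MB remain.
Put 132 MB in memory block 2; 185 MB remain.
Put 362 MB in memory block 3; 150 MB remain.
Put 132 MB in memory block 2; 53 MB remain.
Put 382 MB in memory block 4; 130 MB remain.
Put 59 MB in memory block 3; 91 MB remain.
4 memory blocks × 512 MB = 2048 MB; used 1732 MB; unused 316 MB.

316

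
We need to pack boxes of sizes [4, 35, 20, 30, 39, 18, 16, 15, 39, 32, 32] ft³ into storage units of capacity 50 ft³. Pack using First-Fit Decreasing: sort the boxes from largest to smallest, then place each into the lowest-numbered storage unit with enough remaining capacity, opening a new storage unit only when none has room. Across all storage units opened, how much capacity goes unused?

20

Sorted descending: 39, 39, 35, 32, 32, 30, 20, 18, 16, 15, 4.
storage unit 1: place 39 ft³, 11 ft³ left
storage unit 2: place 39 ft³, 11 ft³ left
storage unit 3: place 35 ft³, 15 ft³ left
storage unit 4: place 32 ft³, 18 ft³ left
storage unit 5: place 32 ft³, 18 ft³ left
storage unit 6: place 30 ft³, 20 ft³ left
storage unit 6: place 20 ft³, 0 ft³ left
storage unit 4: place 18 ft³, 0 ft³ left
storage unit 5: place 16 ft³, 2 ft³ left
storage unit 3: place 15 ft³, 0 ft³ left
storage unit 1: place 4 ft³, 7 ft³ left
6 storage units × 50 ft³ = 300 ft³; used 280 ft³; unused 20 ft³.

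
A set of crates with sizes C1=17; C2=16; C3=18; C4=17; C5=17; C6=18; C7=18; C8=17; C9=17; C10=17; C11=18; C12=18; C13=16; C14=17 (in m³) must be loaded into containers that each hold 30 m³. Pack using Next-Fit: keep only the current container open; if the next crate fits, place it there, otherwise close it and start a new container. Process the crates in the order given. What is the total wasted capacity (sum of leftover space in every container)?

179

container 1: place C1 (17 m³), 13 m³ left
container 2: place C2 (16 m³), 14 m³ left
container 3: place C3 (18 m³), 12 m³ left
container 4: place C4 (17 m³), 13 m³ left
container 5: place C5 (17 m³), 13 m³ left
container 6: place C6 (18 m³), 12 m³ left
container 7: place C7 (18 m³), 12 m³ left
container 8: place C8 (17 m³), 13 m³ left
container 9: place C9 (17 m³), 13 m³ left
container 10: place C10 (17 m³), 13 m³ left
container 11: place C11 (18 m³), 12 m³ left
container 12: place C12 (18 m³), 12 m³ left
container 13: place C13 (16 m³), 14 m³ left
container 14: place C14 (17 m³), 13 m³ left
14 containers × 30 m³ = 420 m³; used 241 m³; unused 179 m³.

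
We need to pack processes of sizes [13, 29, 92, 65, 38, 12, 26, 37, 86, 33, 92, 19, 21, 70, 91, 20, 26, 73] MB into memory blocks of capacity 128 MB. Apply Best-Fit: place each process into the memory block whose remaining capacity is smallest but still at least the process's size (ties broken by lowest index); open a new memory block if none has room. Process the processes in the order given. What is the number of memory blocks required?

8 memory blocks

Put 13 MB in memory block 1; 115 MB remain.
Put 29 MB in memory block 1; 86 MB remain.
Put 92 MB in memory block 2; 36 MB remain.
Put 65 MB in memory block 1; 21 MB remain.
Put 38 MB in memory block 3; 90 MB remain.
Put 12 MB in memory block 1; 9 MB remain.
Put 26 MB in memory block 2; 10 MB remain.
Put 37 MB in memory block 3; 53 MB remain.
Put 86 MB in memory block 4; 42 MB remain.
Put 33 MB in memory block 4; 9 MB remain.
Put 92 MB in memory block 5; 36 MB remain.
Put 19 MB in memory block 5; 17 MB remain.
Put 21 MB in memory block 3; 32 MB remain.
Put 70 MB in memory block 6; 58 MB remain.
Put 91 MB in memory block 7; 37 MB remain.
Put 20 MB in memory block 3; 12 MB remain.
Put 26 MB in memory block 7; 11 MB remain.
Put 73 MB in memory block 8; 55 MB remain.
Final memory blocks: [13,29,65,12] [92,26] [38,37,21,20] [86,33] [92,19] [70] [91,26] [73].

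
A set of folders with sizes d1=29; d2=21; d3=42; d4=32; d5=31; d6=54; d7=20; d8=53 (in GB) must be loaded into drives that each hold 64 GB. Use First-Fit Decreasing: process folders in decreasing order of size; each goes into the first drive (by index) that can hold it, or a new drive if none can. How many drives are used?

Sorted descending: 54, 53, 42, 32, 31, 29, 21, 20.
54 GB → drive 1 (remaining 10 GB)
53 GB → drive 2 (remaining 11 GB)
42 GB → drive 3 (remaining 22 GB)
32 GB → drive 4 (remaining 32 GB)
31 GB → drive 4 (remaining 1 GB)
29 GB → drive 5 (remaining 35 GB)
21 GB → drive 3 (remaining 1 GB)
20 GB → drive 5 (remaining 15 GB)

5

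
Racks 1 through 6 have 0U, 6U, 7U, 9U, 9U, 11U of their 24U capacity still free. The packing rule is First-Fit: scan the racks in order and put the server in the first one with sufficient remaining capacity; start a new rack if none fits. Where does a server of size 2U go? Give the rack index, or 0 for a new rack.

2

Racks with room: rack 2 (6U), rack 3 (7U), rack 4 (9U), rack 5 (9U), rack 6 (11U).
The first with room is rack 2.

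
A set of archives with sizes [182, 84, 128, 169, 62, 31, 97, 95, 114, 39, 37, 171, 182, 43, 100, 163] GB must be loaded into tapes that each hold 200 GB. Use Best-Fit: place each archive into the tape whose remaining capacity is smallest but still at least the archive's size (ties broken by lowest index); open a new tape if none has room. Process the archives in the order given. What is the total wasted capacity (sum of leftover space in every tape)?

303

Put 182 GB in tape 1; 18 GB remain.
Put 84 GB in tape 2; 116 GB remain.
Put 128 GB in tape 3; 72 GB remain.
Put 169 GB in tape 4; 31 GB remain.
Put 62 GB in tape 3; 10 GB remain.
Put 31 GB in tape 4; 0 GB remain.
Put 97 GB in tape 2; 19 GB remain.
Put 95 GB in tape 5; 105 GB remain.
Put 114 GB in tape 6; 86 GB remain.
Put 39 GB in tape 6; 47 GB remain.
Put 37 GB in tape 6; 10 GB remain.
Put 171 GB in tape 7; 29 GB remain.
Put 182 GB in tape 8; 18 GB remain.
Put 43 GB in tape 5; 62 GB remain.
Put 100 GB in tape 9; 100 GB remain.
Put 163 GB in tape 10; 37 GB remain.
10 tapes × 200 GB = 2000 GB; used 1697 GB; unused 303 GB.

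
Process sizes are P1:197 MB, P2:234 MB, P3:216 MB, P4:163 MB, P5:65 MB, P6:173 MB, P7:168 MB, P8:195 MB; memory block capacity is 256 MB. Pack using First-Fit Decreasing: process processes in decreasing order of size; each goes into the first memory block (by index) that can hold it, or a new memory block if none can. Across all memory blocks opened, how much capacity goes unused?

Sorted descending: 234, 216, 197, 195, 173, 168, 163, 65.
Put 234 MB in memory block 1; 22 MB remain.
Put 216 MB in memory block 2; 40 MB remain.
Put 197 MB in memory block 3; 59 MB remain.
Put 195 MB in memory block 4; 61 MB remain.
Put 173 MB in memory block 5; 83 MB remain.
Put 168 MB in memory block 6; 88 MB remain.
Put 163 MB in memory block 7; 93 MB remain.
Put 65 MB in memory block 5; 18 MB remain.
7 memory blocks × 256 MB = 1792 MB; used 1411 MB; unused 381 MB.

381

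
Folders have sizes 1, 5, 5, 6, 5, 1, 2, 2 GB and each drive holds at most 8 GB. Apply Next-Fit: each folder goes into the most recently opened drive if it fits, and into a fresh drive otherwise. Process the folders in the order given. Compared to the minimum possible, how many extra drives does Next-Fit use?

Next-Fit: [1,5] [5] [6] [5,1,2] [2] → 5 drives.
Total size 27 GB; any packing needs at least ⌈27/8⌉ = 4 drives.
An optimal packing achieves that bound: [6,2] [5,2,1] [5,1] [5] → 4 drives.
Excess: 5 − 4 = 1.

1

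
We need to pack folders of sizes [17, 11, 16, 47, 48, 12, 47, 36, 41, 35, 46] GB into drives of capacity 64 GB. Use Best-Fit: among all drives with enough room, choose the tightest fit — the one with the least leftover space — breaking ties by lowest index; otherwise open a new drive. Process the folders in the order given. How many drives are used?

drive 1: place 17 GB, 47 GB left
drive 1: place 11 GB, 36 GB left
drive 1: place 16 GB, 20 GB left
drive 2: place 47 GB, 17 GB left
drive 3: place 48 GB, 16 GB left
drive 3: place 12 GB, 4 GB left
drive 4: place 47 GB, 17 GB left
drive 5: place 36 GB, 28 GB left
drive 6: place 41 GB, 23 GB left
drive 7: place 35 GB, 29 GB left
drive 8: place 46 GB, 18 GB left
Final drives: [17,11,16] [47] [48,12] [47] [36] [41] [35] [46].

8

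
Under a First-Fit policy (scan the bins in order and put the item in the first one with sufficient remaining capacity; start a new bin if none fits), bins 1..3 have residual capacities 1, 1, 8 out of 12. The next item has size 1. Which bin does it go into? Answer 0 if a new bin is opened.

1

Bins with room: bin 1 (1), bin 2 (1), bin 3 (8).
The first with room is bin 1.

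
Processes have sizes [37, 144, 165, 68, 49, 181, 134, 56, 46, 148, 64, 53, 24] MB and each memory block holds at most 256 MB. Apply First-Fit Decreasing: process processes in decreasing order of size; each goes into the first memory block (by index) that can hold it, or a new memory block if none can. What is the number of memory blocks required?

5

Sorted descending: 181, 165, 148, 144, 134, 68, 64, 56, 53, 49, 46, 37, 24.
memory block 1: place 181 MB, 75 MB left
memory block 2: place 165 MB, 91 MB left
memory block 3: place 148 MB, 108 MB left
memory block 4: place 144 MB, 112 MB left
memory block 5: place 134 MB, 122 MB left
memory block 1: place 68 MB, 7 MB left
memory block 2: place 64 MB, 27 MB left
memory block 3: place 56 MB, 52 MB left
memory block 4: place 53 MB, 59 MB left
memory block 3: place 49 MB, 3 MB left
memory block 4: place 46 MB, 13 MB left
memory block 5: place 37 MB, 85 MB left
memory block 2: place 24 MB, 3 MB left
Final memory blocks: [181,68] [165,64,24] [148,56,49] [144,53,46] [134,37].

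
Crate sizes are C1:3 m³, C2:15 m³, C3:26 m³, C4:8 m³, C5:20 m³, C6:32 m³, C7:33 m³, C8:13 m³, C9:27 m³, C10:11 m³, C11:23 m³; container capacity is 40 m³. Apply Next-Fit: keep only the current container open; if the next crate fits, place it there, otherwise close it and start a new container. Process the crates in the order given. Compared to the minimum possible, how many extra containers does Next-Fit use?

1

Next-Fit: [3,15] [26,8] [20] [32] [33] [13,27] [11,23] → 7 containers.
Total size 211 m³; any packing needs at least ⌈211/40⌉ = 6 containers.
An optimal packing achieves that bound: [33,3] [32,8] [27,13] [26,11] [23,15] [20] → 6 containers.
Excess: 7 − 6 = 1.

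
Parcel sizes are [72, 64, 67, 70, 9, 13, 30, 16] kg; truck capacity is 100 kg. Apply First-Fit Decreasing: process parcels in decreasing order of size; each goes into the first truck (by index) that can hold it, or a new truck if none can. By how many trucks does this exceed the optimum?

0

First-Fit Decreasing: [72,16,9] [70,30] [67,13] [64] → 4 trucks.
Total size 341 kg; any packing needs at least ⌈341/100⌉ = 4 trucks.
So 4 is already optimal.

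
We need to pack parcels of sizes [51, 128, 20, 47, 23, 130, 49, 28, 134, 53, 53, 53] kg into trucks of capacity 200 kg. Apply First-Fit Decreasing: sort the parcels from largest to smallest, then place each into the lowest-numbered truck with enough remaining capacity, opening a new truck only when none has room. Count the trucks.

Sorted descending: 134, 130, 128, 53, 53, 53, 51, 49, 47, 28, 23, 20.
truck 1: place 134 kg, 66 kg left
truck 2: place 130 kg, 70 kg left
truck 3: place 128 kg, 72 kg left
truck 1: place 53 kg, 13 kg left
truck 2: place 53 kg, 17 kg left
truck 3: place 53 kg, 19 kg left
truck 4: place 51 kg, 149 kg left
truck 4: place 49 kg, 100 kg left
truck 4: place 47 kg, 53 kg left
truck 4: place 28 kg, 25 kg left
truck 4: place 23 kg, 2 kg left
truck 5: place 20 kg, 180 kg left

5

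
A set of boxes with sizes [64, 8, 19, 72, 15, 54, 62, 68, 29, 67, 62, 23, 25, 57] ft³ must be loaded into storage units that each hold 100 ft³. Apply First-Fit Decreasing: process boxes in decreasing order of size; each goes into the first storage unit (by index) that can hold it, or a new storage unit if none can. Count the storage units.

Sorted descending: 72, 68, 67, 64, 62, 62, 57, 54, 29, 25, 23, 19, 15, 8.
storage unit 1: place 72 ft³, 28 ft³ left
storage unit 2: place 68 ft³, 32 ft³ left
storage unit 3: place 67 ft³, 33 ft³ left
storage unit 4: place 64 ft³, 36 ft³ left
storage unit 5: place 62 ft³, 38 ft³ left
storage unit 6: place 62 ft³, 38 ft³ left
storage unit 7: place 57 ft³, 43 ft³ left
storage unit 8: place 54 ft³, 46 ft³ left
storage unit 2: place 29 ft³, 3 ft³ left
storage unit 1: place 25 ft³, 3 ft³ left
storage unit 3: place 23 ft³, 10 ft³ left
storage unit 4: place 19 ft³, 17 ft³ left
storage unit 4: place 15 ft³, 2 ft³ left
storage unit 3: place 8 ft³, 2 ft³ left

8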